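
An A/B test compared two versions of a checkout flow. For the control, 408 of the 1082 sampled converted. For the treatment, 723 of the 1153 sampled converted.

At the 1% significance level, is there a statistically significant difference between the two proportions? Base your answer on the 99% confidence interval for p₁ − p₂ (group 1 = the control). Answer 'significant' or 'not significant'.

Sample proportions: 408/1082 = 0.3771, 723/1153 = 0.6271.
Each SE is √(p̂(1−p̂)/n): √(0.3771·0.6229/1082) = 0.01473 and √(0.6271·0.3729/1153) = 0.01424.
SE(p̂₁ − p̂₂) = √(SE₁² + SE₂²) = √(0.0002169729 + 0.0002027776) = 0.02049, since the two samples are independent.
At 99% confidence z* = 2.576; margin = 2.576 × 0.02049 = 0.05278.
The difference is 0.3771 − 0.6271 = -0.2500, so the interval is -0.2500 ± 0.05278 = (-0.30278, -0.19722).
The interval (-0.30278, -0.19722) does not contain 0, so the difference is significant.

significant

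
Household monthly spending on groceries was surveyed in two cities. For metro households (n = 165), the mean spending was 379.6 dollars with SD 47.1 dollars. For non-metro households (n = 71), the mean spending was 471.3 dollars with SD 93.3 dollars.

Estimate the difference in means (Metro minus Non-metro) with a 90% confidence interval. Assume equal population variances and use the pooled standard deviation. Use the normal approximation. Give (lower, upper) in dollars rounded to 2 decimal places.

Pooled variance s_p² = [164·47.1² + 70·93.3²] / (165+71−2) = 4158.8100, so s_p = 64.4888.
SE_diff = s_p·√(1/n₁ + 1/n₂) = 64.4888·√(1/165 + 1/71) = 9.1531.
z* = 1.645; margin = 1.645 × 9.1531 = 15.0568.
Difference = 379.6 − 471.3 = -91.7000.
-91.7000 ± 15.0568 → (-106.76, -76.64).

(-106.76, -76.64)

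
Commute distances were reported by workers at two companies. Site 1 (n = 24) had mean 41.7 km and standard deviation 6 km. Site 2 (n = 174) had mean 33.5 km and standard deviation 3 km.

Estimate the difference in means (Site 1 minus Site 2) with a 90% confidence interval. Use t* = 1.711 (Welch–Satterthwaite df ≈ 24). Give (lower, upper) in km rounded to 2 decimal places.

SE₁ = s₁/√n₁ = 6/√24 = 1.2247; SE₂ = 3/√174 = 0.2274.
Independent samples, unequal variances: SE_diff = √(SE₁² + SE₂²) = √(1.49989009 + 0.05171076) = 1.2456.
t* = 1.711, so margin of error = 1.711 × 1.2456 = 2.1312.
Difference in means = 41.7 − 33.5 = 8.2000.
8.2000 ± 2.1312 → (6.07, 10.33).

(6.07, 10.33)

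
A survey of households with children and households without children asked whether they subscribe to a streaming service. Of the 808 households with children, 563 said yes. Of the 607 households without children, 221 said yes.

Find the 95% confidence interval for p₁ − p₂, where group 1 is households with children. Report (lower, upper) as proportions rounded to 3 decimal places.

(0.283, 0.382)

First, p̂₁ = 563/808 = 0.6968; p̂₂ = 221/607 = 0.3641.
The two standard errors are √(0.6968×0.3032/808) = 0.01617 and √(0.3641×0.6359/607) = 0.01953.
Because the samples are independent, SE_diff = √(0.01617² + 0.01953²) = 0.02536.
Using z* = 1.960 for 95%, ME = 1.960 × 0.02536 = 0.04971.
p̂₁ − p̂₂ = 0.3327; interval 0.3327 ± 0.04971 gives (0.283, 0.382).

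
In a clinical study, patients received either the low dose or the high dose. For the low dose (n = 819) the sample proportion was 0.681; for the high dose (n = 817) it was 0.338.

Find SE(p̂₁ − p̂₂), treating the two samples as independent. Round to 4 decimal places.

0.0232

Each SE is √(p̂(1−p̂)/n): √(0.6810·0.3190/819) = 0.01629 and √(0.3380·0.6620/817) = 0.01655.
SE(p̂₁ − p̂₂) = √(SE₁² + SE₂²) = √(0.0002653641 + 0.0002739025) = 0.02322, since the two samples are independent.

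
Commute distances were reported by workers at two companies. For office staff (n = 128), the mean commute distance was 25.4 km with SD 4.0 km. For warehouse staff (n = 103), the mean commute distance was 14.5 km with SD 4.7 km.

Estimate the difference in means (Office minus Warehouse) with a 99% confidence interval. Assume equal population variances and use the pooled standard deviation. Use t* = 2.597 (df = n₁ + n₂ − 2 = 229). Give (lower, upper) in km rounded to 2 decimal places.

(9.41, 12.39)

s_p = √[((n₁−1)s₁² + (n₂−1)s₂²)/(n₁+n₂−2)] = √[(127·4.0² + 102·4.7²)/229] = 4.3258.
SE = 4.3258·√(1/128 + 1/103) = 0.5726.
With t* = 2.597, margin = 2.597 × 0.5726 = 1.4870.
x̄₁ − x̄₂ = 25.4 − 14.5 = 10.9000; interval 10.9000 ± 1.4870 = (9.41, 12.39).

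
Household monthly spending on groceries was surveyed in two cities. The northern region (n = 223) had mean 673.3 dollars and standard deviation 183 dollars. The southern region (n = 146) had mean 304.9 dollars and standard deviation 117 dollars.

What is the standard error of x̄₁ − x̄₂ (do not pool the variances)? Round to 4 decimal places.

SE₁ = s₁/√n₁ = 183/√223 = 12.2546; SE₂ = 117/√146 = 9.6830.
Independent samples, unequal variances: SE_diff = √(SE₁² + SE₂²) = √(150.17522116 + 93.760489) = 15.6184.

15.6184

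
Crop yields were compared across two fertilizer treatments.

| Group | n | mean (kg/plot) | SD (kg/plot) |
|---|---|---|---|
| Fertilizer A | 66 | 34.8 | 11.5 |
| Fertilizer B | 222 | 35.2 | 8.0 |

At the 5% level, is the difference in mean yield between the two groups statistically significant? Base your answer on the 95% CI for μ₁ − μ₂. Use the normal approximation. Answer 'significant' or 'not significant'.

Per-group SEs: s₁/√n₁ = 11.5/√66 = 1.4156, s₂/√n₂ = 8.0/√222 = 0.5369.
Unpooled SE of the difference: √(2.00392336 + 0.28826161) = 1.5140.
Margin of error = z* · SE = 1.960 × 1.5140 = 2.9674.
x̄₁ − x̄₂ = 34.8 − 35.2 = -0.4000.
CI: -0.4000 ± 2.9674 = (-3.3674, 2.5674).
The interval (-3.3674, 2.5674) contains 0, so the difference is not significant.

not significant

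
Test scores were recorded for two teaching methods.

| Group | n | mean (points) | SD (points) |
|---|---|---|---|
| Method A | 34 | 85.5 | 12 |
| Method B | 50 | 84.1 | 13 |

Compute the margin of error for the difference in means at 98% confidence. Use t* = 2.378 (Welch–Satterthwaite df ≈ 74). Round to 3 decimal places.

6.562

Standard errors of each mean: 12/√34 = 2.0580 and 13/√50 = 1.8385.
SE(x̄₁ − x̄₂) = √(2.0580² + 1.8385²) = 2.7596 for independent samples with unequal variances.
With t* = 2.378, the margin is 2.378 × 2.7596 = 6.5623.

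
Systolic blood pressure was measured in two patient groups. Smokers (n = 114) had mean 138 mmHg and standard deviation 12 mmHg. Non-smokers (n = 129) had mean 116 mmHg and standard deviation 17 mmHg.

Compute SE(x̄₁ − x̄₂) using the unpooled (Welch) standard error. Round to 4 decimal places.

1.8718

SE₁ = s₁/√n₁ = 12/√114 = 1.1239; SE₂ = 17/√129 = 1.4968.
Independent samples, unequal variances: SE_diff = √(SE₁² + SE₂²) = √(1.26315121 + 2.24041024) = 1.8718.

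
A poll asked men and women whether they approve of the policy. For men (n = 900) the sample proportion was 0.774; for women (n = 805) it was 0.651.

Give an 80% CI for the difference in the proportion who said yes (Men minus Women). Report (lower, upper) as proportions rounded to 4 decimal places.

Each SE is √(p̂(1−p̂)/n): √(0.7740·0.2260/900) = 0.01394 and √(0.6510·0.3490/805) = 0.01680.
SE(p̂₁ − p̂₂) = √(SE₁² + SE₂²) = √(0.0001943236 + 0.00028224) = 0.02183, since the two samples are independent.
At 80% confidence z* = 1.282; margin = 1.282 × 0.02183 = 0.02799.
The difference is 0.7740 − 0.6510 = 0.1230, so the interval is 0.1230 ± 0.02799 = (0.0950, 0.1510).

(0.0950, 0.1510)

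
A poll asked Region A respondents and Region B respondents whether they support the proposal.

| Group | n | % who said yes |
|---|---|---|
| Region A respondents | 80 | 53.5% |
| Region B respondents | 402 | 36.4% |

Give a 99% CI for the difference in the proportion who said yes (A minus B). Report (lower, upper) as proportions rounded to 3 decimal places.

Each SE is √(p̂(1−p̂)/n): √(0.5350·0.4650/80) = 0.05576 and √(0.3640·0.6360/402) = 0.02400.
SE(p̂₁ − p̂₂) = √(SE₁² + SE₂²) = √(0.0031091776 + 0.000576) = 0.06071, since the two samples are independent.
At 99% confidence z* = 2.576; margin = 2.576 × 0.06071 = 0.15639.
The difference is 0.5350 − 0.3640 = 0.1710, so the interval is 0.1710 ± 0.15639 = (0.015, 0.327).

(0.015, 0.327)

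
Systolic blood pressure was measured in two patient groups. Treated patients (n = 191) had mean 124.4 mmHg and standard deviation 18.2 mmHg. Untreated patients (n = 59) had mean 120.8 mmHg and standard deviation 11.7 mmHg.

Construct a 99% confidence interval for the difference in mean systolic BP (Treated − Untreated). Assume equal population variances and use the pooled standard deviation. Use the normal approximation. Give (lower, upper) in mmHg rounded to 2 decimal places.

s_p = √[((n₁−1)s₁² + (n₂−1)s₂²)/(n₁+n₂−2)] = √[(190·18.2² + 58·11.7²)/248] = 16.9052.
SE = 16.9052·√(1/191 + 1/59) = 2.5180.
With z* = 2.576, margin = 2.576 × 2.5180 = 6.4864.
x̄₁ − x̄₂ = 124.4 − 120.8 = 3.6000; interval 3.6000 ± 6.4864 = (-2.89, 10.09).

(-2.89, 10.09)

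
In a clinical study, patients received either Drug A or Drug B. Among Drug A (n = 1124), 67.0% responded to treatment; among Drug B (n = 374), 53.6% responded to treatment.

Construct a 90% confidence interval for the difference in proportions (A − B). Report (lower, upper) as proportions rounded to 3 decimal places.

SE₁ = √(p̂₁(1−p̂₁)/n₁) = √(0.6700·0.3300/1124) = 0.01403; SE₂ = √(0.5360·0.4640/374) = 0.02579.
Independent samples: SE of the difference = √(SE₁² + SE₂²) = √(0.0001968409 + 0.0006651241) = 0.02936.
z* for 90% confidence is 1.645, so the margin of error is 1.645 × 0.02936 = 0.04830.
Point estimate p̂₁ − p̂₂ = 0.6700 − 0.5360 = 0.1340.
0.1340 ± 0.04830 → (0.086, 0.182).

(0.086, 0.182)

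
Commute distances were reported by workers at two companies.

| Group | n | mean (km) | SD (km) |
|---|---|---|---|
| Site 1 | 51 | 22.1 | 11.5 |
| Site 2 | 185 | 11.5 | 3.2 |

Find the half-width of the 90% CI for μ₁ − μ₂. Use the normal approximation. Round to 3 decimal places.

2.677

Standard errors of each mean: 11.5/√51 = 1.6103 and 3.2/√185 = 0.2353.
SE(x̄₁ − x̄₂) = √(1.6103² + 0.2353²) = 1.6274 for independent samples with unequal variances.
With z* = 1.645, the margin is 1.645 × 1.6274 = 2.6771.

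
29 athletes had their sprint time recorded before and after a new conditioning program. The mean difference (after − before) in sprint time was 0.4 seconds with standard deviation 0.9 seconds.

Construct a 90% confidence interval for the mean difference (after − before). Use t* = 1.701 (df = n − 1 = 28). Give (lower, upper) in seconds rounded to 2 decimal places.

This is a matched-pairs design, so SE = s_d/√n = 0.9/√29 = 0.1671.
Margin = 1.701 × 0.1671 = 0.2842; the interval is 0.4 ± 0.2842 = (0.12, 0.68).

(0.12, 0.68)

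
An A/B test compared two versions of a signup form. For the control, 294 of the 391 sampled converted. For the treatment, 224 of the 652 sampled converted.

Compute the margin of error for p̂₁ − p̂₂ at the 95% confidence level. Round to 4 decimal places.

Sample proportions: 294/391 = 0.7519, 224/652 = 0.3436.
Each SE is √(p̂(1−p̂)/n): √(0.7519·0.2481/391) = 0.02184 and √(0.3436·0.6564/652) = 0.01860.
SE(p̂₁ − p̂₂) = √(SE₁² + SE₂²) = √(0.0004769856 + 0.00034596) = 0.02869, since the two samples are independent.
At 95% confidence z* = 1.960; margin = 1.960 × 0.02869 = 0.05623.

0.0562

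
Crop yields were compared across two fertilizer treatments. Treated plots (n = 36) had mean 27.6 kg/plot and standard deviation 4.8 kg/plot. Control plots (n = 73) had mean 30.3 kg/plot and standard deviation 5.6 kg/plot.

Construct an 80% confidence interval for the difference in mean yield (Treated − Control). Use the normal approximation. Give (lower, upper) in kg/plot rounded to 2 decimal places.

Standard errors of each mean: 4.8/√36 = 0.8000 and 5.6/√73 = 0.6554.
SE(x̄₁ − x̄₂) = √(0.8000² + 0.6554²) = 1.0342 for independent samples with unequal variances.
With z* = 1.282, the margin is 1.282 × 1.0342 = 1.3258.
x̄₁ − x̄₂ = 27.6 − 30.3 = -2.7000; the interval is -2.7000 ± 1.3258 = (-4.03, -1.37).

(-4.03, -1.37)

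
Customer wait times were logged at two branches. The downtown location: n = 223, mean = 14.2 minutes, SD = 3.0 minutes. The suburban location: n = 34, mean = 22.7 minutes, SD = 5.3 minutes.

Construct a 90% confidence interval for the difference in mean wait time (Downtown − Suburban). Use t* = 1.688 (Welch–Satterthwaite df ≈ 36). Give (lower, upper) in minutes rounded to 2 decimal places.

(-10.07, -6.93)

Per-group SEs: s₁/√n₁ = 3.0/√223 = 0.2009, s₂/√n₂ = 5.3/√34 = 0.9089.
Unpooled SE of the difference: √(0.04036081 + 0.82609921) = 0.9308.
Margin of error = t* · SE = 1.688 × 0.9308 = 1.5712.
x̄₁ − x̄₂ = 14.2 − 22.7 = -8.5000.
CI: -8.5000 ± 1.5712 = (-10.07, -6.93).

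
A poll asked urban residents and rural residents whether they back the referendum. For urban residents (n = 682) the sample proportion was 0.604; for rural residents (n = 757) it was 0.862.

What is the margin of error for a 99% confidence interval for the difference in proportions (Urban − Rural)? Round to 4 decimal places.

0.0581

SE₁ = √(p̂₁(1−p̂₁)/n₁) = √(0.6040·0.3960/682) = 0.01873; SE₂ = √(0.8620·0.1380/757) = 0.01254.
Independent samples: SE of the difference = √(SE₁² + SE₂²) = √(0.0003508129 + 0.0001572516) = 0.02254.
z* for 99% confidence is 2.576, so the margin of error is 2.576 × 0.02254 = 0.05806.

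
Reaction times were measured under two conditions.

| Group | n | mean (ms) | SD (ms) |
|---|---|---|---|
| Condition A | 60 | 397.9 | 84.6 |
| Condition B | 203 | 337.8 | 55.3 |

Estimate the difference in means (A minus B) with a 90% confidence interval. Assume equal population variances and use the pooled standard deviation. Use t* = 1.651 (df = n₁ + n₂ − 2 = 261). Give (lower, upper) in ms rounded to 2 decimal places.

Pooled variance s_p² = [59·84.6² + 202·55.3²] / (60+203−2) = 3984.6997, so s_p = 63.1245.
SE_diff = s_p·√(1/n₁ + 1/n₂) = 63.1245·√(1/60 + 1/203) = 9.2758.
t* = 1.651; margin = 1.651 × 9.2758 = 15.3143.
Difference = 397.9 − 337.8 = 60.1000.
60.1000 ± 15.3143 → (44.79, 75.41).

(44.79, 75.41)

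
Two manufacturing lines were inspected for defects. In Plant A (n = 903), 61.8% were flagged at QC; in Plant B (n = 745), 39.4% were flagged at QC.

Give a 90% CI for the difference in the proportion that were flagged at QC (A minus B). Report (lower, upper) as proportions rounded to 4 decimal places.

Each SE is √(p̂(1−p̂)/n): √(0.6180·0.3820/903) = 0.01617 and √(0.3940·0.6060/745) = 0.01790.
SE(p̂₁ − p̂₂) = √(SE₁² + SE₂²) = √(0.0002614689 + 0.00032041) = 0.02412, since the two samples are independent.
At 90% confidence z* = 1.645; margin = 1.645 × 0.02412 = 0.03968.
The difference is 0.6180 − 0.3940 = 0.2240, so the interval is 0.2240 ± 0.03968 = (0.1843, 0.2637).

(0.1843, 0.2637)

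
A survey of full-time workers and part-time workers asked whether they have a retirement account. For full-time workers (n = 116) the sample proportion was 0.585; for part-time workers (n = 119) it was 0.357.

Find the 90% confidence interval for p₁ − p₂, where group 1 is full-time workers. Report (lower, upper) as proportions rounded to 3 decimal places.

Each SE is √(p̂(1−p̂)/n): √(0.5850·0.4150/116) = 0.04575 and √(0.3570·0.6430/119) = 0.04392.
SE(p̂₁ − p̂₂) = √(SE₁² + SE₂²) = √(0.0020930625 + 0.0019289664) = 0.06342, since the two samples are independent.
At 90% confidence z* = 1.645; margin = 1.645 × 0.06342 = 0.10433.
The difference is 0.5850 − 0.3570 = 0.2280, so the interval is 0.2280 ± 0.10433 = (0.124, 0.332).

(0.124, 0.332)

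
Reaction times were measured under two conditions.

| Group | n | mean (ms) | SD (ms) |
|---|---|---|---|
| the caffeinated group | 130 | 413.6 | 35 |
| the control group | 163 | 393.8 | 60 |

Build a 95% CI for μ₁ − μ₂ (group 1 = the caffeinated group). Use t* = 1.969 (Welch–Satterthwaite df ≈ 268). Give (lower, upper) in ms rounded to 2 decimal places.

SE₁ = s₁/√n₁ = 35/√130 = 3.0697; SE₂ = 60/√163 = 4.6996.
Independent samples, unequal variances: SE_diff = √(SE₁² + SE₂²) = √(9.42305809 + 22.08624016) = 5.6133.
t* = 1.969, so margin of error = 1.969 × 5.6133 = 11.0526.
Difference in means = 413.6 − 393.8 = 19.8000.
19.8000 ± 11.0526 → (8.75, 30.85).

(8.75, 30.85)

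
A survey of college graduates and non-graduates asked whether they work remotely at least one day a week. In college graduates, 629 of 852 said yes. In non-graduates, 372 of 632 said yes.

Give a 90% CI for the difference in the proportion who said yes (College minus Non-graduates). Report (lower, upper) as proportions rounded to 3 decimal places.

p̂₁ = 629/852 = 0.7383 and p̂₂ = 372/632 = 0.5886.
SE₁ = √(p̂₁(1−p̂₁)/n₁) = √(0.7383·0.2617/852) = 0.01506; SE₂ = √(0.5886·0.4114/632) = 0.01957.
Independent samples: SE of the difference = √(SE₁² + SE₂²) = √(0.0002268036 + 0.0003829849) = 0.02469.
z* for 90% confidence is 1.645, so the margin of error is 1.645 × 0.02469 = 0.04062.
Point estimate p̂₁ − p̂₂ = 0.7383 − 0.5886 = 0.1497.
0.1497 ± 0.04062 → (0.109, 0.190).

(0.109, 0.190)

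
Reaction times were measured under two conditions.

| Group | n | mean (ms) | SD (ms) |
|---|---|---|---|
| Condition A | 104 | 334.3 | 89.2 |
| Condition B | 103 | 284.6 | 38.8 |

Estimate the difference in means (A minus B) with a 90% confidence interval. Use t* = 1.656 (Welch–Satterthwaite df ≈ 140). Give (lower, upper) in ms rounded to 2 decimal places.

Per-group SEs: s₁/√n₁ = 89.2/√104 = 8.7468, s₂/√n₂ = 38.8/√103 = 3.8231.
Unpooled SE of the difference: √(76.50651024 + 14.61609361) = 9.5458.
Margin of error = t* · SE = 1.656 × 9.5458 = 15.8078.
x̄₁ − x̄₂ = 334.3 − 284.6 = 49.7000.
CI: 49.7000 ± 15.8078 = (33.89, 65.51).

(33.89, 65.51)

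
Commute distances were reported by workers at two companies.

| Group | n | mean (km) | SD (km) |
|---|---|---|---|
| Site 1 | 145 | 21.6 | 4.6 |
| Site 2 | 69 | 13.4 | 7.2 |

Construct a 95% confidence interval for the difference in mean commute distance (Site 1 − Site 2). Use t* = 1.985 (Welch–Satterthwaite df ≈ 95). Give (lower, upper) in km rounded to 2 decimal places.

SE₁ = s₁/√n₁ = 4.6/√145 = 0.3820; SE₂ = 7.2/√69 = 0.8668.
Independent samples, unequal variances: SE_diff = √(SE₁² + SE₂²) = √(0.145924 + 0.75134224) = 0.9472.
t* = 1.985, so margin of error = 1.985 × 0.9472 = 1.8802.
Difference in means = 21.6 − 13.4 = 8.2000.
8.2000 ± 1.8802 → (6.32, 10.08).

(6.32, 10.08)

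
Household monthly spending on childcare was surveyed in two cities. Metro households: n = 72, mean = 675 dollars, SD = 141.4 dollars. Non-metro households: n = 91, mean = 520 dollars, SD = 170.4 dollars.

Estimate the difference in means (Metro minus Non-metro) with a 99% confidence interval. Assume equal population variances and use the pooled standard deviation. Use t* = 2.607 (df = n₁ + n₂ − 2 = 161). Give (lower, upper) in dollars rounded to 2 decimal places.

(89.92, 220.08)

s_p = √[((n₁−1)s₁² + (n₂−1)s₂²)/(n₁+n₂−2)] = √[(71·141.4² + 90·170.4²)/161] = 158.2675.
SE = 158.2675·√(1/72 + 1/91) = 24.9631.
With t* = 2.607, margin = 2.607 × 24.9631 = 65.0788.
x̄₁ − x̄₂ = 675 − 520 = 155.0000; interval 155.0000 ± 65.0788 = (89.92, 220.08).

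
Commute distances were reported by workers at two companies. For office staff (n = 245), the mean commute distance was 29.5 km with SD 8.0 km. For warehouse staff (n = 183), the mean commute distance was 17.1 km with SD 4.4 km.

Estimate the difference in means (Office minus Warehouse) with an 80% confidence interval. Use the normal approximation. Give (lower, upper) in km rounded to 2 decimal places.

Standard errors of each mean: 8.0/√245 = 0.5111 and 4.4/√183 = 0.3253.
SE(x̄₁ − x̄₂) = √(0.5111² + 0.3253²) = 0.6058 for independent samples with unequal variances.
With z* = 1.282, the margin is 1.282 × 0.6058 = 0.7766.
x̄₁ − x̄₂ = 29.5 − 17.1 = 12.4000; the interval is 12.4000 ± 0.7766 = (11.62, 13.18).

(11.62, 13.18)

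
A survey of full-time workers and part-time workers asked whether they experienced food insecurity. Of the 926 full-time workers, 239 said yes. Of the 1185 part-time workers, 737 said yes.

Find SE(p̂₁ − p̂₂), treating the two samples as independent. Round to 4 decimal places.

First, p̂₁ = 239/926 = 0.2581; p̂₂ = 737/1185 = 0.6219.
The two standard errors are √(0.2581×0.7419/926) = 0.01438 and √(0.6219×0.3781/1185) = 0.01409.
Because the samples are independent, SE_diff = √(0.01438² + 0.01409²) = 0.02013.

0.0201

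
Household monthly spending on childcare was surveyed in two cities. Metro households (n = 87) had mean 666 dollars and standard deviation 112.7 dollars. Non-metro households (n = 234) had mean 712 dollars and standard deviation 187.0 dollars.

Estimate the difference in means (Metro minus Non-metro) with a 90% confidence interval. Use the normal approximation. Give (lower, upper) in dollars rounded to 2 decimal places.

(-74.27, -17.73)

Standard errors of each mean: 112.7/√87 = 12.0827 and 187.0/√234 = 12.2246.
SE(x̄₁ − x̄₂) = √(12.0827² + 12.2246²) = 17.1881 for independent samples with unequal variances.
With z* = 1.645, the margin is 1.645 × 17.1881 = 28.2744.
x̄₁ − x̄₂ = 666 − 712 = -46.0000; the interval is -46.0000 ± 28.2744 = (-74.27, -17.73).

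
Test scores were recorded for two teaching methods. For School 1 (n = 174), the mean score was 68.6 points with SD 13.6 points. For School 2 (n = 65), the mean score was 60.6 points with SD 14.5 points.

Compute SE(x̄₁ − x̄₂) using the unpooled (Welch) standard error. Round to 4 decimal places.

2.0731

Standard errors of each mean: 13.6/√174 = 1.0310 and 14.5/√65 = 1.7985.
SE(x̄₁ − x̄₂) = √(1.0310² + 1.7985²) = 2.0731 for independent samples with unequal variances.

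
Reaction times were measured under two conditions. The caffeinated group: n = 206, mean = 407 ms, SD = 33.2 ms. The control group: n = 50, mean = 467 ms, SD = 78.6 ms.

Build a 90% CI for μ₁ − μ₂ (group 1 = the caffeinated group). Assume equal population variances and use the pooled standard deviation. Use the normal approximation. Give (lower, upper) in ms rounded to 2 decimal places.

(-71.83, -48.17)

s_p = √[((n₁−1)s₁² + (n₂−1)s₂²)/(n₁+n₂−2)] = √[(205·33.2² + 49·78.6²)/254] = 45.6225.
SE = 45.6225·√(1/206 + 1/50) = 7.1925.
With z* = 1.645, margin = 1.645 × 7.1925 = 11.8317.
x̄₁ − x̄₂ = 407 − 467 = -60.0000; interval -60.0000 ± 11.8317 = (-71.83, -48.17).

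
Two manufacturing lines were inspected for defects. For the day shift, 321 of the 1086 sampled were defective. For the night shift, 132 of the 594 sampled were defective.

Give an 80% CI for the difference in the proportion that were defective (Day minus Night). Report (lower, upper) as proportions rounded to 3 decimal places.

(0.045, 0.102)

Sample proportions: 321/1086 = 0.2956, 132/594 = 0.2222.
Each SE is √(p̂(1−p̂)/n): √(0.2956·0.7044/1086) = 0.01385 and √(0.2222·0.7778/594) = 0.01706.
SE(p̂₁ − p̂₂) = √(SE₁² + SE₂²) = √(0.0001918225 + 0.0002910436) = 0.02197, since the two samples are independent.
At 80% confidence z* = 1.282; margin = 1.282 × 0.02197 = 0.02817.
The difference is 0.2956 − 0.2222 = 0.0734, so the interval is 0.0734 ± 0.02817 = (0.045, 0.102).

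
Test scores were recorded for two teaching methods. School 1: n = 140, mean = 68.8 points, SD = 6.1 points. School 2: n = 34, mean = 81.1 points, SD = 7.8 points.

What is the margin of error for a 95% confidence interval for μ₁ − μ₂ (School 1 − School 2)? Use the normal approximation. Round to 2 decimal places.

Per-group SEs: s₁/√n₁ = 6.1/√140 = 0.5155, s₂/√n₂ = 7.8/√34 = 1.3377.
Unpooled SE of the difference: √(0.26574025 + 1.78944129) = 1.4336.
Margin of error = z* · SE = 1.960 × 1.4336 = 2.8099.

2.81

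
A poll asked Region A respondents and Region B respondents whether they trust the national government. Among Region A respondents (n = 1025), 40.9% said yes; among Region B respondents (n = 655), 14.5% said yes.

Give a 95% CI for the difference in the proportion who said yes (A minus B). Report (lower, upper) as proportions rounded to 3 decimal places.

(0.224, 0.304)

Each SE is √(p̂(1−p̂)/n): √(0.4090·0.5910/1025) = 0.01536 and √(0.1450·0.8550/655) = 0.01376.
SE(p̂₁ − p̂₂) = √(SE₁² + SE₂²) = √(0.0002359296 + 0.0001893376) = 0.02062, since the two samples are independent.
At 95% confidence z* = 1.960; margin = 1.960 × 0.02062 = 0.04042.
The difference is 0.4090 − 0.1450 = 0.2640, so the interval is 0.2640 ± 0.04042 = (0.224, 0.304).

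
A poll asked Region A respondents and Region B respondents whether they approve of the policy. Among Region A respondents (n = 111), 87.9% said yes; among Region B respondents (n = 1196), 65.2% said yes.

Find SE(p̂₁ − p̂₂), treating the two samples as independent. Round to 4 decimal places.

Each SE is √(p̂(1−p̂)/n): √(0.8790·0.1210/111) = 0.03095 and √(0.6520·0.3480/1196) = 0.01377.
SE(p̂₁ − p̂₂) = √(SE₁² + SE₂²) = √(0.0009579025 + 0.0001896129) = 0.03387, since the two samples are independent.

0.0339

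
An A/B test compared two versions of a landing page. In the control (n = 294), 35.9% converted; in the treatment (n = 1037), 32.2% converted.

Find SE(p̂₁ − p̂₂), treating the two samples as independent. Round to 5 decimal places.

Each SE is √(p̂(1−p̂)/n): √(0.3590·0.6410/294) = 0.02798 and √(0.3220·0.6780/1037) = 0.01451.
SE(p̂₁ − p̂₂) = √(SE₁² + SE₂²) = √(0.0007828804 + 0.0002105401) = 0.03152, since the two samples are independent.

0.03152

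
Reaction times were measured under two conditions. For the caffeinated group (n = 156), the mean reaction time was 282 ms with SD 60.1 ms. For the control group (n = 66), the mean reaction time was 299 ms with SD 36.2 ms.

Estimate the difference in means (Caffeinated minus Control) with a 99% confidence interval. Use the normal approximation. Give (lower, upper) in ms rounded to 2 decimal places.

Per-group SEs: s₁/√n₁ = 60.1/√156 = 4.8119, s₂/√n₂ = 36.2/√66 = 4.4559.
Unpooled SE of the difference: √(23.15438161 + 19.85504481) = 6.5582.
Margin of error = z* · SE = 2.576 × 6.5582 = 16.8939.
x̄₁ − x̄₂ = 282 − 299 = -17.0000.
CI: -17.0000 ± 16.8939 = (-33.89, -0.11).

(-33.89, -0.11)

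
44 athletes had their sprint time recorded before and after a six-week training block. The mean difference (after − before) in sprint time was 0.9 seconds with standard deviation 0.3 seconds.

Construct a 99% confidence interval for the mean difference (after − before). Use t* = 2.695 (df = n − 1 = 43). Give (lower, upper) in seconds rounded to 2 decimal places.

Paired design: SE = s_d/√n = 0.3/√44 = 0.0452.
t* = 2.695; margin of error = 2.695 × 0.0452 = 0.1218.
0.9 ± 0.1218 → (0.78, 1.02).

(0.78, 1.02)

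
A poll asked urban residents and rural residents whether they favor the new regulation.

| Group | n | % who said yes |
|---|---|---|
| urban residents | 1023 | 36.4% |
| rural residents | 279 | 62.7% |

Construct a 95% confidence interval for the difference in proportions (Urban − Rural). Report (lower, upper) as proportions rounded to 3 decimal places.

(-0.327, -0.199)

SE₁ = √(p̂₁(1−p̂₁)/n₁) = √(0.3640·0.6360/1023) = 0.01504; SE₂ = √(0.6270·0.3730/279) = 0.02895.
Independent samples: SE of the difference = √(SE₁² + SE₂²) = √(0.0002262016 + 0.0008381025) = 0.03262.
z* for 95% confidence is 1.960, so the margin of error is 1.960 × 0.03262 = 0.06394.
Point estimate p̂₁ − p̂₂ = 0.3640 − 0.6270 = -0.2630.
-0.2630 ± 0.06394 → (-0.327, -0.199).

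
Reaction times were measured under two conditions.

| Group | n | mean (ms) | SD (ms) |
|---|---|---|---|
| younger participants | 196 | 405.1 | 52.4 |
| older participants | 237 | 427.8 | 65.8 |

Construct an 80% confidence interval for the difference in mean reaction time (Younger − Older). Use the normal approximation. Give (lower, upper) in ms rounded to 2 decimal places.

(-29.98, -15.42)

Per-group SEs: s₁/√n₁ = 52.4/√196 = 3.7429, s₂/√n₂ = 65.8/√237 = 4.2742.
Unpooled SE of the difference: √(14.00930041 + 18.26878564) = 5.6814.
Margin of error = z* · SE = 1.282 × 5.6814 = 7.2836.
x̄₁ − x̄₂ = 405.1 − 427.8 = -22.7000.
CI: -22.7000 ± 7.2836 = (-29.98, -15.42).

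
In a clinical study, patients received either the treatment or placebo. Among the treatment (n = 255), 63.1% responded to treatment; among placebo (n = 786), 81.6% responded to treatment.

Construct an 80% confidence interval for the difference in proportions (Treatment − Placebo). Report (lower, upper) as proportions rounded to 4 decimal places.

The two standard errors are √(0.6310×0.3690/255) = 0.03022 and √(0.8160×0.1840/786) = 0.01382.
Because the samples are independent, SE_diff = √(0.03022² + 0.01382²) = 0.03323.
Using z* = 1.282 for 80%, ME = 1.282 × 0.03323 = 0.04260.
p̂₁ − p̂₂ = -0.1850; interval -0.1850 ± 0.04260 gives (-0.2276, -0.1424).

(-0.2276, -0.1424)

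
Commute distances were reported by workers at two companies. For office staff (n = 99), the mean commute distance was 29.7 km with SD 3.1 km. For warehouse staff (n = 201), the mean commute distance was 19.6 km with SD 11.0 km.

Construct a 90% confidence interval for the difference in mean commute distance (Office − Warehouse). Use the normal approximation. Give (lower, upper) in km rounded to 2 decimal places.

SE₁ = s₁/√n₁ = 3.1/√99 = 0.3116; SE₂ = 11.0/√201 = 0.7759.
Independent samples, unequal variances: SE_diff = √(SE₁² + SE₂²) = √(0.09709456 + 0.60202081) = 0.8361.
z* = 1.645, so margin of error = 1.645 × 0.8361 = 1.3754.
Difference in means = 29.7 − 19.6 = 10.1000.
10.1000 ± 1.3754 → (8.72, 11.48).

(8.72, 11.48)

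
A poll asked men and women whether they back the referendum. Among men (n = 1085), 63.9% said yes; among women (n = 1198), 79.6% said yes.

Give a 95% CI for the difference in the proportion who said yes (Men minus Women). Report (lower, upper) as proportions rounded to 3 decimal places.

(-0.194, -0.120)

Each SE is √(p̂(1−p̂)/n): √(0.6390·0.3610/1085) = 0.01458 and √(0.7960·0.2040/1198) = 0.01164.
SE(p̂₁ − p̂₂) = √(SE₁² + SE₂²) = √(0.0002125764 + 0.0001354896) = 0.01866, since the two samples are independent.
At 95% confidence z* = 1.960; margin = 1.960 × 0.01866 = 0.03657.
The difference is 0.6390 − 0.7960 = -0.1570, so the interval is -0.1570 ± 0.03657 = (-0.194, -0.120).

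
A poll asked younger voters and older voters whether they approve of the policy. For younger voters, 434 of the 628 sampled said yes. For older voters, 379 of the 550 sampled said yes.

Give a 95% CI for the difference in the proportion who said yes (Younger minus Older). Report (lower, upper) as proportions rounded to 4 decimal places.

(-0.0509, 0.0549)

Sample proportions: 434/628 = 0.6911, 379/550 = 0.6891.
Each SE is √(p̂(1−p̂)/n): √(0.6911·0.3089/628) = 0.01844 and √(0.6891·0.3109/550) = 0.01974.
SE(p̂₁ − p̂₂) = √(SE₁² + SE₂²) = √(0.0003400336 + 0.0003896676) = 0.02701, since the two samples are independent.
At 95% confidence z* = 1.960; margin = 1.960 × 0.02701 = 0.05294.
The difference is 0.6911 − 0.6891 = 0.0020, so the interval is 0.0020 ± 0.05294 = (-0.0509, 0.0549).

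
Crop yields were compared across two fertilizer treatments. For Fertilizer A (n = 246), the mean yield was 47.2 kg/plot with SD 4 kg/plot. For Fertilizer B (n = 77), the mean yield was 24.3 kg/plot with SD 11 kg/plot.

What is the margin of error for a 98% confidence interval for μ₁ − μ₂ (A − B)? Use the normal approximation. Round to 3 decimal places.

SE₁ = s₁/√n₁ = 4/√246 = 0.2550; SE₂ = 11/√77 = 1.2536.
Independent samples, unequal variances: SE_diff = √(SE₁² + SE₂²) = √(0.065025 + 1.57151296) = 1.2793.
z* = 2.326, so margin of error = 2.326 × 1.2793 = 2.9757.

2.976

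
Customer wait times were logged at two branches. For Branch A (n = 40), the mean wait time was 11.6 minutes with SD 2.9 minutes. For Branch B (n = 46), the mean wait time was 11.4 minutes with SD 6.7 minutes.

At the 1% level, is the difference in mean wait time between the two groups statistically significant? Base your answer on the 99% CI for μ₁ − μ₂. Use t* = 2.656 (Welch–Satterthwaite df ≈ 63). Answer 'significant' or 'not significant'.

not significant

SE₁ = s₁/√n₁ = 2.9/√40 = 0.4585; SE₂ = 6.7/√46 = 0.9879.
Independent samples, unequal variances: SE_diff = √(SE₁² + SE₂²) = √(0.21022225 + 0.97594641) = 1.0891.
t* = 2.656, so margin of error = 2.656 × 1.0891 = 2.8926.
Difference in means = 11.6 − 11.4 = 0.2000.
0.2000 ± 2.8926 → (-2.6926, 3.0926).
The interval (-2.6926, 3.0926) contains 0, so the difference is not significant.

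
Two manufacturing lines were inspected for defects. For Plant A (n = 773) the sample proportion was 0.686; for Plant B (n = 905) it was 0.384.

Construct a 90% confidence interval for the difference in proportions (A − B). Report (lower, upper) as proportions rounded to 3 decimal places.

(0.264, 0.340)

The two standard errors are √(0.6860×0.3140/773) = 0.01669 and √(0.3840×0.6160/905) = 0.01617.
Because the samples are independent, SE_diff = √(0.01669² + 0.01617²) = 0.02324.
Using z* = 1.645 for 90%, ME = 1.645 × 0.02324 = 0.03823.
p̂₁ − p̂₂ = 0.3020; interval 0.3020 ± 0.03823 gives (0.264, 0.340).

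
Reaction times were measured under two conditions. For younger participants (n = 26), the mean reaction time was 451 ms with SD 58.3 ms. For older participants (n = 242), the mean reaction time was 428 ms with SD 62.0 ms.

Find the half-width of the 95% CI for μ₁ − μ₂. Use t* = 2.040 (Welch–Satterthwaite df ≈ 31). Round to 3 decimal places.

Per-group SEs: s₁/√n₁ = 58.3/√26 = 11.4336, s₂/√n₂ = 62.0/√242 = 3.9855.
Unpooled SE of the difference: √(130.72720896 + 15.88421025) = 12.1083.
Margin of error = t* · SE = 2.040 × 12.1083 = 24.7009.

24.701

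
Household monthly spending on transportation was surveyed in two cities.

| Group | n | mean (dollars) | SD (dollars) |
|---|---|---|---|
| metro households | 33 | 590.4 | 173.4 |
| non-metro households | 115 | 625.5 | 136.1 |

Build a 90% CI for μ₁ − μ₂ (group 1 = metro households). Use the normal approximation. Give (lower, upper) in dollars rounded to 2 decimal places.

(-88.96, 18.76)

SE₁ = s₁/√n₁ = 173.4/√33 = 30.1851; SE₂ = 136.1/√115 = 12.6914.
Independent samples, unequal variances: SE_diff = √(SE₁² + SE₂²) = √(911.14026201 + 161.07163396) = 32.7446.
z* = 1.645, so margin of error = 1.645 × 32.7446 = 53.8649.
Difference in means = 590.4 − 625.5 = -35.1000.
-35.1000 ± 53.8649 → (-88.96, 18.76).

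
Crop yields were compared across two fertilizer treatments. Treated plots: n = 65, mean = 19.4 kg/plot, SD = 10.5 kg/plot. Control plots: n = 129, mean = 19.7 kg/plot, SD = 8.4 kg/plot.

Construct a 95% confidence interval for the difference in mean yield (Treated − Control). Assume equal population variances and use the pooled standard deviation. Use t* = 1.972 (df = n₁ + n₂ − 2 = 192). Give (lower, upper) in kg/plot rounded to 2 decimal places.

s_p = √[((n₁−1)s₁² + (n₂−1)s₂²)/(n₁+n₂−2)] = √[(64·10.5² + 128·8.4²)/192] = 9.1537.
SE = 9.1537·√(1/65 + 1/129) = 1.3923.
With t* = 1.972, margin = 1.972 × 1.3923 = 2.7456.
x̄₁ − x̄₂ = 19.4 − 19.7 = -0.3000; interval -0.3000 ± 2.7456 = (-3.05, 2.45).

(-3.05, 2.45)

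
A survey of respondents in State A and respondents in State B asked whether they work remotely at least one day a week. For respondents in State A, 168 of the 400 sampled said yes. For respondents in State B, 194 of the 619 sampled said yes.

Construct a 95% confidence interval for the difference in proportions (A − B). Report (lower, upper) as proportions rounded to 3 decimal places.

p̂₁ = 168/400 = 0.4200 and p̂₂ = 194/619 = 0.3134.
SE₁ = √(p̂₁(1−p̂₁)/n₁) = √(0.4200·0.5800/400) = 0.02468; SE₂ = √(0.3134·0.6866/619) = 0.01864.
Independent samples: SE of the difference = √(SE₁² + SE₂²) = √(0.0006091024 + 0.0003474496) = 0.03093.
z* for 95% confidence is 1.960, so the margin of error is 1.960 × 0.03093 = 0.06062.
Point estimate p̂₁ − p̂₂ = 0.4200 − 0.3134 = 0.1066.
0.1066 ± 0.06062 → (0.046, 0.167).

(0.046, 0.167)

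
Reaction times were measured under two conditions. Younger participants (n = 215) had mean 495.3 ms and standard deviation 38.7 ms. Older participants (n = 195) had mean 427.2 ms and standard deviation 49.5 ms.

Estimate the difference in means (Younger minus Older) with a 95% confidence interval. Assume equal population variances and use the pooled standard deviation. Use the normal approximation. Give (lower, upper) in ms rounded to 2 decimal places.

(59.54, 76.66)

s_p = √[((n₁−1)s₁² + (n₂−1)s₂²)/(n₁+n₂−2)] = √[(214·38.7² + 194·49.5²)/408] = 44.1659.
SE = 44.1659·√(1/215 + 1/195) = 4.3676.
With z* = 1.960, margin = 1.960 × 4.3676 = 8.5605.
x̄₁ − x̄₂ = 495.3 − 427.2 = 68.1000; interval 68.1000 ± 8.5605 = (59.54, 76.66).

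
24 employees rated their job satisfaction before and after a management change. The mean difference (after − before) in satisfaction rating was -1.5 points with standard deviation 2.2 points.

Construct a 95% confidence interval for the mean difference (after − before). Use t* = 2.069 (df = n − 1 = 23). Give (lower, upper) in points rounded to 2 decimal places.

Paired design: SE = s_d/√n = 2.2/√24 = 0.4491.
t* = 2.069; margin of error = 2.069 × 0.4491 = 0.9292.
-1.5 ± 0.9292 → (-2.43, -0.57).

(-2.43, -0.57)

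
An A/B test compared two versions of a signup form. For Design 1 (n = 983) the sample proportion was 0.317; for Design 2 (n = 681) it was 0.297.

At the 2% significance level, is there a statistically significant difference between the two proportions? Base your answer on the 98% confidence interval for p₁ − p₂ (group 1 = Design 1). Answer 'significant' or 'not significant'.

SE₁ = √(p̂₁(1−p̂₁)/n₁) = √(0.3170·0.6830/983) = 0.01484; SE₂ = √(0.2970·0.7030/681) = 0.01751.
Independent samples: SE of the difference = √(SE₁² + SE₂²) = √(0.0002202256 + 0.0003066001) = 0.02295.
z* for 98% confidence is 2.326, so the margin of error is 2.326 × 0.02295 = 0.05338.
Point estimate p̂₁ − p̂₂ = 0.3170 − 0.2970 = 0.0200.
0.0200 ± 0.05338 → (-0.03338, 0.07338).
The interval (-0.03338, 0.07338) contains 0, so the difference is not significant.

not significant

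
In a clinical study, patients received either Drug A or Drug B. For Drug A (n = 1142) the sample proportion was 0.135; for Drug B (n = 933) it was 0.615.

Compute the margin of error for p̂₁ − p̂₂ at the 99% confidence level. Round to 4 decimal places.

0.0486

The two standard errors are √(0.1350×0.8650/1142) = 0.01011 and √(0.6150×0.3850/933) = 0.01593.
Because the samples are independent, SE_diff = √(0.01011² + 0.01593²) = 0.01887.
Using z* = 2.576 for 99%, ME = 2.576 × 0.01887 = 0.04861.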